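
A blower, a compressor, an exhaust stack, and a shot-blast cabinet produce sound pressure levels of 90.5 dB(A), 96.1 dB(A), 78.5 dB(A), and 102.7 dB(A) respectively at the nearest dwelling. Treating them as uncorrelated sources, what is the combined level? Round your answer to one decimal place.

For uncorrelated sources the intensities add, so convert each level to linear form, sum, and take 10·log₁₀ of the total.
Σ 10^(L/10) = 10^(90.5/10) + 10^(96.1/10) + 10^(78.5/10) + 10^(102.7/10) = 2.389e+10.
L_total = 10·log₁₀(2.389e+10) = 103.78 dB(A).

103.8 dB(A)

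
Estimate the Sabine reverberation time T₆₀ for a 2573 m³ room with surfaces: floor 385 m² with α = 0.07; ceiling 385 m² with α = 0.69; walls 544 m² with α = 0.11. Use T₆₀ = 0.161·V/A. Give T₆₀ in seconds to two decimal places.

1.18 s

Total absorption A = 385·0.07 + 385·0.69 + 544·0.11 = 352.44 m² sabins.
T₆₀ = 0.161·V/A = 0.161·2573/352.44 = 1.175 s.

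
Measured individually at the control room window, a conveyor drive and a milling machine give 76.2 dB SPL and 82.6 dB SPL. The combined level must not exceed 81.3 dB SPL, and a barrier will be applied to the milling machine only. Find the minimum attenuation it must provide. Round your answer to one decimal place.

Fixed contribution from the other source: Σ 10^(L/10) = 10^(76.2/10) = 4.169e+07 (76.20 dB SPL).
To meet 81.3 dB SPL overall, the treated milling machine may contribute at most 10^(81.3/10) − 4.169e+07 = 9.321e+07, i.e. 79.69 dB SPL.
So the milling machine must be reduced from 82.6 to 79.69 dB SPL: IL = 2.91 dB.

2.9 dB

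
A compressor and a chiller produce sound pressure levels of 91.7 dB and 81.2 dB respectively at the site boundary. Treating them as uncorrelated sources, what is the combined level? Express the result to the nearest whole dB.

For uncorrelated sources the intensities add, so convert each level to linear form, sum, and take 10·log₁₀ of the total.
Σ 10^(L/10) = 10^(91.7/10) + 10^(81.2/10) = 1.611e+09.
L_total = 10·log₁₀(1.611e+09) = 92.07 dB.

92 dB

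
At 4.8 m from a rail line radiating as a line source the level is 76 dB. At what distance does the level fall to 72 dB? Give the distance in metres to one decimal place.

The 4.0 dB drop corresponds to a distance ratio of 10^(4.0/10) for a line source.
r₂ = 4.8·10^((76−72)/10) = 4.8·10^(4.0/10) = 12.06 m.

12.1 m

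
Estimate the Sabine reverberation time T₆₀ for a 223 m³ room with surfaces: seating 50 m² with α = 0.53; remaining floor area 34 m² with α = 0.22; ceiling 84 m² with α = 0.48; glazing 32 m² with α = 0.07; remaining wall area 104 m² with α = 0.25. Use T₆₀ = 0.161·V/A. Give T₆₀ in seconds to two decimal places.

0.35 s

Total absorption A = 50·0.53 + 34·0.22 + 84·0.48 + 32·0.07 + 104·0.25 = 102.54 m² sabins.
T₆₀ = 0.161 × 223 / 102.54 = 0.350 s.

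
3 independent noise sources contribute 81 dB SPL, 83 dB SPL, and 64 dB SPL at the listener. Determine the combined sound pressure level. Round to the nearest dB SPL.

85 dB SPL

For uncorrelated sources the intensities add, so convert each level to linear form, sum, and take 10·log₁₀ of the total.
Σ 10^(L/10) = 10^(81/10) + 10^(83/10) + 10^(64/10) = 3.279e+08.
L_total = 10·log₁₀(3.279e+08) = 85.16 dB SPL.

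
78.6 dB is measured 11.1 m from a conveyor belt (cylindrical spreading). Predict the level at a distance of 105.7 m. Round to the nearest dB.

69 dB

For a line source, L₂ = L₁ − 10·log₁₀(r₂/r₁).
L₂ = 78.6 − 10·log₁₀(105.7/11.1) = 78.6 − 9.788 = 68.81 dB.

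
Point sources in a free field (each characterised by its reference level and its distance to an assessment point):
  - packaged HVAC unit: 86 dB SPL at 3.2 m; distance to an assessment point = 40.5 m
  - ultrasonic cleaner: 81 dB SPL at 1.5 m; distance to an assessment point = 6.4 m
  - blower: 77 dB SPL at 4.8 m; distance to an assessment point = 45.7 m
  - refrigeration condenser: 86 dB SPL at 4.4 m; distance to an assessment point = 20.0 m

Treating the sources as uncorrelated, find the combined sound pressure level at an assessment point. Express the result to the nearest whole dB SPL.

75 dB SPL

Propagate each source to the receiver with L = L_ref − 20·log₁₀(r/r_ref), then add intensities.
packaged HVAC unit: 86 − 20·log₁₀(40.5/3.2) = 86 − 22.05 = 63.95 dB SPL.
ultrasonic cleaner: 81 − 20·log₁₀(6.4/1.5) = 81 − 12.60 = 68.40 dB SPL.
blower: 77 − 20·log₁₀(45.7/4.8) = 77 − 19.57 = 57.43 dB SPL.
refrigeration condenser: 86 − 20·log₁₀(20.0/4.4) = 86 − 13.15 = 72.85 dB SPL.
Σ 10^(L/10) = 2.922e+07 → L_total = 10·log₁₀(2.922e+07) = 74.66 dB SPL.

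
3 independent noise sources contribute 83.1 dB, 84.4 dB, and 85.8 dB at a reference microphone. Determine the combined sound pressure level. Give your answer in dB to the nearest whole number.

89 dB

Incoherent sources combine by intensity addition: L_total = 10·log₁₀(Σ 10^(L_i/10)).
Σ 10^(L/10) = 10^(83.1/10) + 10^(84.4/10) + 10^(85.8/10) = 8.598e+08.
L_total = 10·log₁₀(8.598e+08) = 89.34 dB.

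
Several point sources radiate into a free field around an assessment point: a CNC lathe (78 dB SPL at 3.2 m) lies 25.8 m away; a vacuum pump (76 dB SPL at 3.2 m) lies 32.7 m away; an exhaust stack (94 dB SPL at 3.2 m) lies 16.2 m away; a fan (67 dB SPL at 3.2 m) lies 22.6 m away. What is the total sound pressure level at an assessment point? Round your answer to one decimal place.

First find each source's level at the receiver (point-source: −20·log₁₀(r/r_ref)), then combine on an intensity basis.
CNC lathe: 78 − 20·log₁₀(25.8/3.2) = 78 − 18.13 = 59.87 dB SPL.
vacuum pump: 76 − 20·log₁₀(32.7/3.2) = 76 − 20.19 = 55.81 dB SPL.
exhaust stack: 94 − 20·log₁₀(16.2/3.2) = 94 − 14.09 = 79.91 dB SPL.
fan: 67 − 20·log₁₀(22.6/3.2) = 67 − 16.98 = 50.02 dB SPL.
Σ 10^(L/10) = 9.946e+07 → L_total = 10·log₁₀(9.946e+07) = 79.98 dB SPL.

80.0 dB SPL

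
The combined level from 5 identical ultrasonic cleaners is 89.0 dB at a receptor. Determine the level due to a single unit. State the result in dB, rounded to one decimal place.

82.0 dB

5 equal contributions raise the level by 10·log₁₀ 5 = 6.990 dB, so each unit alone gives 89.0 − 6.990.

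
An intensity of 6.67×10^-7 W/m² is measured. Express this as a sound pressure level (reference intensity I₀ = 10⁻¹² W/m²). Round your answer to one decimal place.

58.2 dB

I/I₀ = 6.67×10^-7/10⁻¹² = 6.67×10^5, and L = 10·log₁₀(I/I₀).
L = 10·(0.8241 + 5) = 58.24 dB.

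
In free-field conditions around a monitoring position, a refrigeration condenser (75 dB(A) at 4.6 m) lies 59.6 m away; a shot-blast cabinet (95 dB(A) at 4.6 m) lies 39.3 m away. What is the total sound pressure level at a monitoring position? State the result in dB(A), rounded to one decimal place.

76.4 dB(A)

Propagate each source to the receiver with L = L_ref − 20·log₁₀(r/r_ref), then add intensities.
refrigeration condenser: 75 − 20·log₁₀(59.6/4.6) = 75 − 22.25 = 52.75 dB(A).
shot-blast cabinet: 95 − 20·log₁₀(39.3/4.6) = 95 − 18.63 = 76.37 dB(A).
Σ 10^(L/10) = 4.351e+07 → L_total = 10·log₁₀(4.351e+07) = 76.39 dB(A).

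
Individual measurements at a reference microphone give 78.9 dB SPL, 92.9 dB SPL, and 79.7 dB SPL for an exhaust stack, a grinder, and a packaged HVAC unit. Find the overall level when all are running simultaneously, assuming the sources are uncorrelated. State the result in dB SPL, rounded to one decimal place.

Incoherent sources combine by intensity addition: L_total = 10·log₁₀(Σ 10^(L_i/10)).
Σ 10^(L/10) = 10^(78.9/10) + 10^(92.9/10) + 10^(79.7/10) = 2.121e+09.
L_total = 10·log₁₀(2.121e+09) = 93.26 dB SPL.

93.3 dB SPL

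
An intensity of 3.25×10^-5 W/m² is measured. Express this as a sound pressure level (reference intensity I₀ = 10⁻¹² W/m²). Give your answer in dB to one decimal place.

75.1 dB

I/I₀ = 3.25×10^-5/10⁻¹² = 3.25×10^7, and L = 10·log₁₀(I/I₀).
L = 10·(0.5119 + 7) = 75.12 dB.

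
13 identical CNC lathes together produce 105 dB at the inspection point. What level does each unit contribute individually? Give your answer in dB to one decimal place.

93.9 dB

13 equal contributions raise the level by 10·log₁₀ 13 = 11.139 dB, so each unit alone gives 105 − 11.139.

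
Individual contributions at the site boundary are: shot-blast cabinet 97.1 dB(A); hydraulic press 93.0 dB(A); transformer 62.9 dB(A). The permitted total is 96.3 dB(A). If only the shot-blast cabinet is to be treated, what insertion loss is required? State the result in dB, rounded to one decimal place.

3.5 dB

Everything except the shot-blast cabinet sums to 10^(93.0/10) + 10^(62.9/10) = 1.997e+09 in linear terms, 93.00 dB(A).
To meet 96.3 dB(A) overall, the treated shot-blast cabinet may contribute at most 10^(96.3/10) − 1.997e+09 = 2.269e+09, i.e. 93.56 dB(A).
Required insertion loss = 97.1 − 93.56 = 3.54 dB.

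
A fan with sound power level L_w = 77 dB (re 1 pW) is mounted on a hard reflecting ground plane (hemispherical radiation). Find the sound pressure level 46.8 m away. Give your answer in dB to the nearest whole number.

Free-field hemispherical radiation: L_p = L_w − 10·log₁₀(2π·r²), r = 46.8 m.
2π·r² = 1.376e+04 m², 10·log₁₀ of that is 41.387 dB.
L_p = 77 − 41.387 = 35.61 dB.

36 dB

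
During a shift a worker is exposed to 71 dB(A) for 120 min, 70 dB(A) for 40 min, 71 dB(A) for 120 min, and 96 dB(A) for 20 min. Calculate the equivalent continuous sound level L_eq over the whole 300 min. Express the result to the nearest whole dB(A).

L_eq = 10·log₁₀[(1/T)·Σ tᵢ·10^(Lᵢ/10)] with T = 300 min.
Σ tᵢ·10^(Lᵢ/10) = 120·10^(71/10) + 40·10^(70/10) + 120·10^(71/10) + 20·10^(96/10) = 8.304e+10.
L_eq = 10·log₁₀(8.304e+10/300) = 84.42 dB(A).

84 dB(A)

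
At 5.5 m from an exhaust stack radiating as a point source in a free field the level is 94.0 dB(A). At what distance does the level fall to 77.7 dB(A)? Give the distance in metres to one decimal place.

35.9 m

The 16.3 dB drop corresponds to a distance ratio of 10^(16.3/20) for a point source.
r₂ = 5.5·10^((94.0−77.7)/20) = 5.5·10^(16.3/20) = 35.92 m.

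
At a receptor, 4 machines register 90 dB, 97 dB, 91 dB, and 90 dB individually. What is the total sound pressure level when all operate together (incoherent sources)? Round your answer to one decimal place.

For uncorrelated sources the intensities add, so convert each level to linear form, sum, and take 10·log₁₀ of the total.
Σ 10^(L/10) = 10^(90/10) + 10^(97/10) + 10^(91/10) + 10^(90/10) = 8.271e+09.
L_total = 10·log₁₀(8.271e+09) = 99.18 dB.

99.2 dB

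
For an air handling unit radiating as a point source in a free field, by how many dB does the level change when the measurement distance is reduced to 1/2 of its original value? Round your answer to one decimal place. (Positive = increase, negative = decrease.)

+6.0 dB

Point-source spreading: ΔL = −20·log₁₀(r₂/r₁).
ΔL = −20·log₁₀(0.5) = +6.02 dB.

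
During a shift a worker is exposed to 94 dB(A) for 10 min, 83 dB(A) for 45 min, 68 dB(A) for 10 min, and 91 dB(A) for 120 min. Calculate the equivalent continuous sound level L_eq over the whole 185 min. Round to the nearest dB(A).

The energy average is taken in the linear domain: L_eq = 10·log₁₀[(Σ tᵢ·10^(Lᵢ/10))/T], T = 185 min.
Σ tᵢ·10^(Lᵢ/10) = 10·10^(94/10) + 45·10^(83/10) + 10·10^(68/10) + 120·10^(91/10) = 1.852e+11.
L_eq = 10·log₁₀(1.852e+11/185) = 90.01 dB(A).

90 dB(A)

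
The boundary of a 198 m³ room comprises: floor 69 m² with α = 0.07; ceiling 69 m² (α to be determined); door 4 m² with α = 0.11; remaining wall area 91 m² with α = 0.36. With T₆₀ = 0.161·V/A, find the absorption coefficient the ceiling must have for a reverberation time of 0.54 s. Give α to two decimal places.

Required total absorption A = 0.161·198/0.54 = 59.03 m².
Absorption from the other surfaces = 69·0.07 + 4·0.11 + 91·0.36 = 38.03 m², so the ceiling must supply 21.00 m² over 69 m².
α = 21.00/69 = 0.304.

0.30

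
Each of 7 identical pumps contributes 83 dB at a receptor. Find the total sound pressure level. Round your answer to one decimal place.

91.5 dB

N identical incoherent sources raise the level by 10·log₁₀ N.
L_total = 83 + 10·log₁₀(7) = 83 + 8.451 = 91.45 dB.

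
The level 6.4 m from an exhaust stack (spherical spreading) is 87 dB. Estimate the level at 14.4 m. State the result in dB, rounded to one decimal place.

80.0 dB

Spherical spreading from a point source gives a 20·log₁₀(r₂/r₁) drop.
L₂ = 87 − 20·log₁₀(14.4/6.4) = 87 − 7.044 = 79.96 dB.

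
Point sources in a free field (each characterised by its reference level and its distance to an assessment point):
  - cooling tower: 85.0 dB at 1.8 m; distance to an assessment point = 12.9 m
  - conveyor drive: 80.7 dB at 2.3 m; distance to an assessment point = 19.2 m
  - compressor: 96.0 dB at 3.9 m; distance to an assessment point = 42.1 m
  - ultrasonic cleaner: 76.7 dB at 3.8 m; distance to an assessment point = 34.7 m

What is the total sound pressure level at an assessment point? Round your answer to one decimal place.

Apply inverse-square spreading to bring every level to the receiver, then sum 10^(L/10).
cooling tower: 85.0 − 20·log₁₀(12.9/1.8) = 85.0 − 17.11 = 67.89 dB.
conveyor drive: 80.7 − 20·log₁₀(19.2/2.3) = 80.7 − 18.43 = 62.27 dB.
compressor: 96.0 − 20·log₁₀(42.1/3.9) = 96.0 − 20.66 = 75.34 dB.
ultrasonic cleaner: 76.7 − 20·log₁₀(34.7/3.8) = 76.7 − 19.21 = 57.49 dB.
Σ 10^(L/10) = 4.257e+07 → L_total = 10·log₁₀(4.257e+07) = 76.29 dB.

76.3 dB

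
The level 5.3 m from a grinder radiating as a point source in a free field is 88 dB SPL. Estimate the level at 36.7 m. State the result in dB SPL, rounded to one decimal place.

71.2 dB SPL

Spherical spreading from a point source gives a 20·log₁₀(r₂/r₁) drop.
L₂ = 88 − 20·log₁₀(36.7/5.3) = 88 − 16.808 = 71.19 dB SPL.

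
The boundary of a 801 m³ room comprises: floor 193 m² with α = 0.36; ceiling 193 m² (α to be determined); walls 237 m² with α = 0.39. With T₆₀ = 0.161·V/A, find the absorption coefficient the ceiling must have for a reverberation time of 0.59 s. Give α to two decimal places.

0.29

A = 0.161·V/T₆₀ = 0.161·801/0.59 = 218.58 m² sabins.
Absorption from the other surfaces = 193·0.36 + 237·0.39 = 161.91 m², so the ceiling must supply 56.67 m² over 193 m².
α = 56.67/193 = 0.294.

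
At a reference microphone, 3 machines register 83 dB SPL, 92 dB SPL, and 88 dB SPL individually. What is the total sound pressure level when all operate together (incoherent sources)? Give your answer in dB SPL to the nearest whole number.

Incoherent sources combine by intensity addition: L_total = 10·log₁₀(Σ 10^(L_i/10)).
Σ 10^(L/10) = 10^(83/10) + 10^(92/10) + 10^(88/10) = 2.415e+09.
L_total = 10·log₁₀(2.415e+09) = 93.83 dB SPL.

94 dB SPL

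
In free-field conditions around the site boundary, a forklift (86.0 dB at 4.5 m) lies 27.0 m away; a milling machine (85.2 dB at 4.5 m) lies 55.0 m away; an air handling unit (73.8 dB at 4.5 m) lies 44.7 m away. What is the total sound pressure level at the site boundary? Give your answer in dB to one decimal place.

First find each source's level at the receiver (point-source: −20·log₁₀(r/r_ref)), then combine on an intensity basis.
forklift: 86.0 − 20·log₁₀(27.0/4.5) = 86.0 − 15.56 = 70.44 dB.
milling machine: 85.2 − 20·log₁₀(55.0/4.5) = 85.2 − 21.74 = 63.46 dB.
air handling unit: 73.8 − 20·log₁₀(44.7/4.5) = 73.8 − 19.94 = 53.86 dB.
Σ 10^(L/10) = 1.352e+07 → L_total = 10·log₁₀(1.352e+07) = 71.31 dB.

71.3 dB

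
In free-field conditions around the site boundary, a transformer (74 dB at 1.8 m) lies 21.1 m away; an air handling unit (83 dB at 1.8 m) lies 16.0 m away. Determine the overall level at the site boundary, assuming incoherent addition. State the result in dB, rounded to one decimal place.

First find each source's level at the receiver (point-source: −20·log₁₀(r/r_ref)), then combine on an intensity basis.
transformer: 74 − 20·log₁₀(21.1/1.8) = 74 − 21.38 = 52.62 dB.
air handling unit: 83 − 20·log₁₀(16.0/1.8) = 83 − 18.98 = 64.02 dB.
Σ 10^(L/10) = 2.708e+06 → L_total = 10·log₁₀(2.708e+06) = 64.33 dB.

64.3 dB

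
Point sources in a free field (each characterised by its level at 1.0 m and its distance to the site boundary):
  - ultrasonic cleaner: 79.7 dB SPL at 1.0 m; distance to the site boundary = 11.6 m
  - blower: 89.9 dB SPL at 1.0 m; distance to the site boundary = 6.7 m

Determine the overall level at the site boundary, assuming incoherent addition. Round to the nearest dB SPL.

First find each source's level at the receiver (point-source: −20·log₁₀(r/r_ref)), then combine on an intensity basis.
ultrasonic cleaner: 79.7 − 20·log₁₀(11.6/1.0) = 79.7 − 21.29 = 58.41 dB SPL.
blower: 89.9 − 20·log₁₀(6.7/1.0) = 89.9 − 16.52 = 73.38 dB SPL.
Σ 10^(L/10) = 2.246e+07 → L_total = 10·log₁₀(2.246e+07) = 73.51 dB SPL.

74 dB SPL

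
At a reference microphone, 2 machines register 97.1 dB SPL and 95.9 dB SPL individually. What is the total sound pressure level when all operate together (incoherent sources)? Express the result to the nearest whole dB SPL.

100 dB SPL

Incoherent sources combine by intensity addition: L_total = 10·log₁₀(Σ 10^(L_i/10)).
Σ 10^(L/10) = 10^(97.1/10) + 10^(95.9/10) = 9.019e+09.
L_total = 10·log₁₀(9.019e+09) = 99.55 dB SPL.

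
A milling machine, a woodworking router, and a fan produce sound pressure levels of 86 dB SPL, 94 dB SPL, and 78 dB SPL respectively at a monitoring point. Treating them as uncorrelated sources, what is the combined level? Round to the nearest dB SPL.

95 dB SPL

Incoherent sources combine by intensity addition: L_total = 10·log₁₀(Σ 10^(L_i/10)).
Σ 10^(L/10) = 10^(86/10) + 10^(94/10) + 10^(78/10) = 2.973e+09.
L_total = 10·log₁₀(2.973e+09) = 94.73 dB SPL.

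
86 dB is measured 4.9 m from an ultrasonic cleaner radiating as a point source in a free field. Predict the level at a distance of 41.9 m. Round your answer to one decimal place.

Point-source attenuation: ΔL = 20·log₁₀(r₂/r₁) = 20·log₁₀(41.9/4.9) = 18.640 dB.
L₂ = 86 − 20·log₁₀(41.9/4.9) = 86 − 18.640 = 67.36 dB.

67.4 dB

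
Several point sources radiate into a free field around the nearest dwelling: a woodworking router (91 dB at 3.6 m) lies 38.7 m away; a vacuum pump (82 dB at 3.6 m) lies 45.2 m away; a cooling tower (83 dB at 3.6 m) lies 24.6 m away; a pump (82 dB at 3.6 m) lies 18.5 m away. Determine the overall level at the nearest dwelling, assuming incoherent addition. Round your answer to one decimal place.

First find each source's level at the receiver (point-source: −20·log₁₀(r/r_ref)), then combine on an intensity basis.
woodworking router: 91 − 20·log₁₀(38.7/3.6) = 91 − 20.63 = 70.37 dB.
vacuum pump: 82 − 20·log₁₀(45.2/3.6) = 82 − 21.98 = 60.02 dB.
cooling tower: 83 − 20·log₁₀(24.6/3.6) = 83 − 16.69 = 66.31 dB.
pump: 82 − 20·log₁₀(18.5/3.6) = 82 − 14.22 = 67.78 dB.
Σ 10^(L/10) = 2.217e+07 → L_total = 10·log₁₀(2.217e+07) = 73.46 dB.

73.5 dB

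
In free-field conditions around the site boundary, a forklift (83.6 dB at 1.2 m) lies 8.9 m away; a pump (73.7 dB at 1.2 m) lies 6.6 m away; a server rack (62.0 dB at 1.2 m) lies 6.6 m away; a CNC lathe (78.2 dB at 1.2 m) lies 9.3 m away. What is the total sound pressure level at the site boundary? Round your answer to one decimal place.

Propagate each source to the receiver with L = L_ref − 20·log₁₀(r/r_ref), then add intensities.
forklift: 83.6 − 20·log₁₀(8.9/1.2) = 83.6 − 17.40 = 66.20 dB.
pump: 73.7 − 20·log₁₀(6.6/1.2) = 73.7 − 14.81 = 58.89 dB.
server rack: 62.0 − 20·log₁₀(6.6/1.2) = 62.0 − 14.81 = 47.19 dB.
CNC lathe: 78.2 − 20·log₁₀(9.3/1.2) = 78.2 − 17.79 = 60.41 dB.
Σ 10^(L/10) = 6.092e+06 → L_total = 10·log₁₀(6.092e+06) = 67.85 dB.

67.8 dB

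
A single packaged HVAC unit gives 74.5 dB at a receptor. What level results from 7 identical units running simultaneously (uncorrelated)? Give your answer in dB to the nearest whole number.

83 dB

N identical incoherent sources raise the level by 10·log₁₀ N.
L_total = 74.5 + 10·log₁₀(7) = 74.5 + 8.451 = 82.95 dB.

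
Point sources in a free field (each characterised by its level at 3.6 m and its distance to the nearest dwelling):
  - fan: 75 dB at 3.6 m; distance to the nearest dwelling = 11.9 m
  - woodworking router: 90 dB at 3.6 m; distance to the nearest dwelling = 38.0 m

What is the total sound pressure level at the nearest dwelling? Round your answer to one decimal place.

Propagate each source to the receiver with L = L_ref − 20·log₁₀(r/r_ref), then add intensities.
fan: 75 − 20·log₁₀(11.9/3.6) = 75 − 10.38 = 64.62 dB.
woodworking router: 90 − 20·log₁₀(38.0/3.6) = 90 − 20.47 = 69.53 dB.
Σ 10^(L/10) = 1.187e+07 → L_total = 10·log₁₀(1.187e+07) = 70.74 dB.

70.7 dB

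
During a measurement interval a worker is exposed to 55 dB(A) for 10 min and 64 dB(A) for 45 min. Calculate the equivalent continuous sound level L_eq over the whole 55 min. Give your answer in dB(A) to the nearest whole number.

63 dB(A)

Weight each interval's intensity by its duration and average over T = 55 min:
Σ tᵢ·10^(Lᵢ/10) = 10·10^(55/10) + 45·10^(64/10) = 1.162e+08.
L_eq = 10·log₁₀(1.162e+08/55) = 63.25 dB(A).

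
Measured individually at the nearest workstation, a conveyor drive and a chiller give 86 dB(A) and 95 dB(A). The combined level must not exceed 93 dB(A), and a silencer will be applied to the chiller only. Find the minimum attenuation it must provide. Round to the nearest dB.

The untreated sources together contribute 10^(86/10) = 3.981e+08, i.e. 86.00 dB(A).
To meet 93 dB(A) overall, the treated chiller may contribute at most 10^(93/10) − 3.981e+08 = 1.597e+09, i.e. 92.03 dB(A).
Required insertion loss = 95 − 92.03 = 2.97 dB.

3 dB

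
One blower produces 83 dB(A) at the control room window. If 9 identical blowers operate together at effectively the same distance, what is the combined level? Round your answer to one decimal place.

N identical incoherent sources raise the level by 10·log₁₀ N.
L_total = 83 + 10·log₁₀(9) = 83 + 9.542 = 92.54 dB(A).

92.5 dB(A)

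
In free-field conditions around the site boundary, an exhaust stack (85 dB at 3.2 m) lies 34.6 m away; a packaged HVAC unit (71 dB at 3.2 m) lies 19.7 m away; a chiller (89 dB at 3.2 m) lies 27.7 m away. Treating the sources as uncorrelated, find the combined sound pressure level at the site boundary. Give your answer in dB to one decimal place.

Propagate each source to the receiver with L = L_ref − 20·log₁₀(r/r_ref), then add intensities.
exhaust stack: 85 − 20·log₁₀(34.6/3.2) = 85 − 20.68 = 64.32 dB.
packaged HVAC unit: 71 − 20·log₁₀(19.7/3.2) = 71 − 15.79 = 55.21 dB.
chiller: 89 − 20·log₁₀(27.7/3.2) = 89 − 18.75 = 70.25 dB.
Σ 10^(L/10) = 1.364e+07 → L_total = 10·log₁₀(1.364e+07) = 71.35 dB.

71.3 dB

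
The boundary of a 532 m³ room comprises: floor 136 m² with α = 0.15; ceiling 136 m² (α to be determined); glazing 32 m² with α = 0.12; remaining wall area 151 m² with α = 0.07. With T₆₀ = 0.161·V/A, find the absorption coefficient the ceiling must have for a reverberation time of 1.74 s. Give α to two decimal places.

0.11

A = 0.161·V/T₆₀ = 0.161·532/1.74 = 49.23 m² sabins.
Absorption from the other surfaces = 136·0.15 + 32·0.12 + 151·0.07 = 34.81 m², so the ceiling must supply 14.42 m² over 136 m².
α = 14.42/136 = 0.106.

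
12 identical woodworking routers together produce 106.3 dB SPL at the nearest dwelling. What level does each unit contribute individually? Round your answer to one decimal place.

95.5 dB SPL

For N identical incoherent sources L_total = L₁ + 10·log₁₀ N, so L₁ = 106.3 − 10·log₁₀(12) = 106.3 − 10.792.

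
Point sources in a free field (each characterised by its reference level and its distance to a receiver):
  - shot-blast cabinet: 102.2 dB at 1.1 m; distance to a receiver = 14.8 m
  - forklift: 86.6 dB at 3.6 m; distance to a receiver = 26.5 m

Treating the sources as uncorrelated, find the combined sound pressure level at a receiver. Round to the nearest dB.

First find each source's level at the receiver (point-source: −20·log₁₀(r/r_ref)), then combine on an intensity basis.
shot-blast cabinet: 102.2 − 20·log₁₀(14.8/1.1) = 102.2 − 22.58 = 79.62 dB.
forklift: 86.6 − 20·log₁₀(26.5/3.6) = 86.6 − 17.34 = 69.26 dB.
Σ 10^(L/10) = 1.001e+08 → L_total = 10·log₁₀(1.001e+08) = 80.00 dB.

80 dB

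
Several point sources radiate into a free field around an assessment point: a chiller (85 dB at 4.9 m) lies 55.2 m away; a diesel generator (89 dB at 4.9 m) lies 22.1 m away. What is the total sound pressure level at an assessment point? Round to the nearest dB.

76 dB

First find each source's level at the receiver (point-source: −20·log₁₀(r/r_ref)), then combine on an intensity basis.
chiller: 85 − 20·log₁₀(55.2/4.9) = 85 − 21.03 = 63.97 dB.
diesel generator: 89 − 20·log₁₀(22.1/4.9) = 89 − 13.08 = 75.92 dB.
Σ 10^(L/10) = 4.154e+07 → L_total = 10·log₁₀(4.154e+07) = 76.18 dB.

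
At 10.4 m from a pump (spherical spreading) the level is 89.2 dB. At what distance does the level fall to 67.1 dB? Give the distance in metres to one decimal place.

132.4 m

For a point source L₁ − L₂ = 20·log₁₀(r₂/r₁), so r₂ = r₁·10^((L₁−L₂)/20).
r₂ = 10.4·10^((89.2−67.1)/20) = 10.4·10^(22.1/20) = 132.44 m.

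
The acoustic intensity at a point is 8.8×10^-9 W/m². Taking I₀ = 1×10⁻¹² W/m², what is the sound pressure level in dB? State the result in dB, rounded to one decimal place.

39.4 dB

I/I₀ = 8.8×10^-9/10⁻¹² = 8.8×10^3, and L = 10·log₁₀(I/I₀).
L = 10·(0.9445 + 3) = 39.44 dB.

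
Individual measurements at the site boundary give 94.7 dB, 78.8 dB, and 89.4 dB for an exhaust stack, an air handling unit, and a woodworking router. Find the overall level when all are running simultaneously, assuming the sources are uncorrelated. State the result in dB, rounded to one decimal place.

For uncorrelated sources the intensities add, so convert each level to linear form, sum, and take 10·log₁₀ of the total.
Σ 10^(L/10) = 10^(94.7/10) + 10^(78.8/10) + 10^(89.4/10) = 3.898e+09.
L_total = 10·log₁₀(3.898e+09) = 95.91 dB.

95.9 dB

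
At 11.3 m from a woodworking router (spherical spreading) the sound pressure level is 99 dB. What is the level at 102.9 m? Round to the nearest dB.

Spherical spreading from a point source gives a 20·log₁₀(r₂/r₁) drop.
L₂ = 99 − 20·log₁₀(102.9/11.3) = 99 − 19.187 = 79.81 dB.

80 dB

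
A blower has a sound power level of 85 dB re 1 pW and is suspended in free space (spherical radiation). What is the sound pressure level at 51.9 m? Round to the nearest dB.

The power spreads over a sphere of area 4π·r², so L_p = L_w − 10·log₁₀(4π·r²).
4π·r² = 3.385e+04 m², 10·log₁₀ of that is 45.295 dB.
L_p = 85 − 45.295 = 39.70 dB.

40 dB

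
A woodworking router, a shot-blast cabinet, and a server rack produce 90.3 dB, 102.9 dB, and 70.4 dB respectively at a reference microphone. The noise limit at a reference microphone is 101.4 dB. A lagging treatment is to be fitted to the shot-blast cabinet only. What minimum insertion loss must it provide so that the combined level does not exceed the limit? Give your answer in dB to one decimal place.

Everything except the shot-blast cabinet sums to 10^(90.3/10) + 10^(70.4/10) = 1.082e+09 in linear terms, 90.34 dB.
The limit corresponds to 10^(101.4/10) = 1.380e+10; subtracting the fixed part leaves 1.272e+10 for the shot-blast cabinet, i.e. 101.05 dB.
Required insertion loss = 102.9 − 101.05 = 1.85 dB.

1.9 dB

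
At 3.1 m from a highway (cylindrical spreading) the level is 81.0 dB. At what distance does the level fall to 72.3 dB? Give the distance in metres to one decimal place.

23.0 m

For a line source L₁ − L₂ = 10·log₁₀(r₂/r₁), so r₂ = r₁·10^((L₁−L₂)/10).
r₂ = 3.1·10^((81.0−72.3)/10) = 3.1·10^(8.7/10) = 22.98 m.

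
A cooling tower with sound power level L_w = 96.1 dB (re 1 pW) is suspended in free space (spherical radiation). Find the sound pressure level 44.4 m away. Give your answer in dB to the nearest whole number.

The power spreads over a sphere of area 4π·r², so L_p = L_w − 10·log₁₀(4π·r²).
4π·r² = 2.477e+04 m², 10·log₁₀ of that is 43.940 dB.
L_p = 96.1 − 43.940 = 52.16 dB.

52 dB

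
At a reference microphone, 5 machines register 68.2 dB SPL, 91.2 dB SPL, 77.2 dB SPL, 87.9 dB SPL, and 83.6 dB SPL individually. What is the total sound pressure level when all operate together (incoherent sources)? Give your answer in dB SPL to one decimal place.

For uncorrelated sources the intensities add, so convert each level to linear form, sum, and take 10·log₁₀ of the total.
Σ 10^(L/10) = 10^(68.2/10) + 10^(91.2/10) + 10^(77.2/10) + 10^(87.9/10) + 10^(83.6/10) = 2.223e+09.
L_total = 10·log₁₀(2.223e+09) = 93.47 dB SPL.

93.5 dB SPL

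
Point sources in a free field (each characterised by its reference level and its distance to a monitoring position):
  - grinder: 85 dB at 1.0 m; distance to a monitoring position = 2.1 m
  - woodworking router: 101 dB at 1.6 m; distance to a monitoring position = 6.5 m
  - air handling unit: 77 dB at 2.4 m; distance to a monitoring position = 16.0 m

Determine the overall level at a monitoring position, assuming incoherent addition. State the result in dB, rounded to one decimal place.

89.2 dB

Apply inverse-square spreading to bring every level to the receiver, then sum 10^(L/10).
grinder: 85 − 20·log₁₀(2.1/1.0) = 85 − 6.44 = 78.56 dB.
woodworking router: 101 − 20·log₁₀(6.5/1.6) = 101 − 12.18 = 88.82 dB.
air handling unit: 77 − 20·log₁₀(16.0/2.4) = 77 − 16.48 = 60.52 dB.
Σ 10^(L/10) = 8.356e+08 → L_total = 10·log₁₀(8.356e+08) = 89.22 dB.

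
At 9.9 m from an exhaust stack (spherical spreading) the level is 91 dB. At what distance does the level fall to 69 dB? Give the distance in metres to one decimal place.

The 22.0 dB drop corresponds to a distance ratio of 10^(22.0/20) for a point source.
r₂ = 9.9·10^((91−69)/20) = 9.9·10^(22.0/20) = 124.63 m.

124.6 m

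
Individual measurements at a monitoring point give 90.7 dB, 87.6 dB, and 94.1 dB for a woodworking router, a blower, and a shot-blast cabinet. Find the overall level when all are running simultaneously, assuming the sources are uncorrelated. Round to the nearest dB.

Incoherent sources combine by intensity addition: L_total = 10·log₁₀(Σ 10^(L_i/10)).
Σ 10^(L/10) = 10^(90.7/10) + 10^(87.6/10) + 10^(94.1/10) = 4.321e+09.
L_total = 10·log₁₀(4.321e+09) = 96.36 dB.

96 dB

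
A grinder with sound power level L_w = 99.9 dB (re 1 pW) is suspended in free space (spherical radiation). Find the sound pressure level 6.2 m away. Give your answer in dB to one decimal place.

73.1 dB

L_p = L_w − 10·log₁₀(4π·r²) with r = 6.2 m.
4π·r² = 483.1 m², 10·log₁₀ of that is 26.840 dB.
L_p = 99.9 − 26.840 = 73.06 dB.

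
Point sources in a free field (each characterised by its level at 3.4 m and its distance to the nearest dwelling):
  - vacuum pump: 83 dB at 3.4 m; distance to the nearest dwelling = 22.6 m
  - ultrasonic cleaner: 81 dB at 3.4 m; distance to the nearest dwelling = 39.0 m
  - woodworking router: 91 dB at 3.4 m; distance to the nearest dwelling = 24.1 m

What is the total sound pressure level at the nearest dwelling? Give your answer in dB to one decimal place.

First find each source's level at the receiver (point-source: −20·log₁₀(r/r_ref)), then combine on an intensity basis.
vacuum pump: 83 − 20·log₁₀(22.6/3.4) = 83 − 16.45 = 66.55 dB.
ultrasonic cleaner: 81 − 20·log₁₀(39.0/3.4) = 81 − 21.19 = 59.81 dB.
woodworking router: 91 − 20·log₁₀(24.1/3.4) = 91 − 17.01 = 73.99 dB.
Σ 10^(L/10) = 3.053e+07 → L_total = 10·log₁₀(3.053e+07) = 74.85 dB.

74.8 dB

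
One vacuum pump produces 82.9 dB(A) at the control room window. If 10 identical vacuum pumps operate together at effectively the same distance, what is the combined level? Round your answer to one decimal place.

With 10 equal, uncorrelated contributions the intensity is 10× that of one unit, giving a rise of 10·log₁₀ 10.
L_total = 82.9 + 10·log₁₀(10) = 82.9 + 10.000 = 92.90 dB(A).

92.9 dB(A)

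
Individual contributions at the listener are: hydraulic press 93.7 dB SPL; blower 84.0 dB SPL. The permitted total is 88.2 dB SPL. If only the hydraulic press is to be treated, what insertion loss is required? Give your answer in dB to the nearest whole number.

8 dB

Fixed contribution from the other source: Σ 10^(L/10) = 10^(84.0/10) = 2.512e+08 (84.00 dB SPL).
To meet 88.2 dB SPL overall, the treated hydraulic press may contribute at most 10^(88.2/10) − 2.512e+08 = 4.095e+08, i.e. 86.12 dB SPL.
So the hydraulic press must be reduced from 93.7 to 86.12 dB SPL: IL = 7.58 dB.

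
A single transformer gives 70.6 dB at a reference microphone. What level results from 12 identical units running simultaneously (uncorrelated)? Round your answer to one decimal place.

81.4 dB

With 12 equal, uncorrelated contributions the intensity is 12× that of one unit, giving a rise of 10·log₁₀ 12.
L_total = 70.6 + 10·log₁₀(12) = 70.6 + 10.792 = 81.39 dB.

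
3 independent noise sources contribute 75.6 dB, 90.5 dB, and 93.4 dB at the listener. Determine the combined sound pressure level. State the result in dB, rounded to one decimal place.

Incoherent sources combine by intensity addition: L_total = 10·log₁₀(Σ 10^(L_i/10)).
Σ 10^(L/10) = 10^(75.6/10) + 10^(90.5/10) + 10^(93.4/10) = 3.346e+09.
L_total = 10·log₁₀(3.346e+09) = 95.25 dB.

95.2 dB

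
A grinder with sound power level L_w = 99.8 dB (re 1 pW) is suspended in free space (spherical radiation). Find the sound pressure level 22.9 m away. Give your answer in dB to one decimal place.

L_p = L_w − 10·log₁₀(4π·r²) with r = 22.9 m.
4π·r² = 6590 m², 10·log₁₀ of that is 38.189 dB.
L_p = 99.8 − 38.189 = 61.61 dB.

61.6 dB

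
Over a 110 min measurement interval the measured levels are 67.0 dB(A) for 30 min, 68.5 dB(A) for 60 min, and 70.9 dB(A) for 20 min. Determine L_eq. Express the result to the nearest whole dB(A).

Weight each interval's intensity by its duration and average over T = 110 min:
Σ tᵢ·10^(Lᵢ/10) = 30·10^(67.0/10) + 60·10^(68.5/10) + 20·10^(70.9/10) = 8.212e+08.
L_eq = 10·log₁₀(8.212e+08/110) = 68.73 dB(A).

69 dB(A)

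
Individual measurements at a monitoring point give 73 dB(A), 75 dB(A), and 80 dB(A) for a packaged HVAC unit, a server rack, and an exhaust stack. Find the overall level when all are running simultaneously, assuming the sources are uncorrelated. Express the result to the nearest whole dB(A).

For uncorrelated sources the intensities add, so convert each level to linear form, sum, and take 10·log₁₀ of the total.
Σ 10^(L/10) = 10^(73/10) + 10^(75/10) + 10^(80/10) = 1.516e+08.
L_total = 10·log₁₀(1.516e+08) = 81.81 dB(A).

82 dB(A)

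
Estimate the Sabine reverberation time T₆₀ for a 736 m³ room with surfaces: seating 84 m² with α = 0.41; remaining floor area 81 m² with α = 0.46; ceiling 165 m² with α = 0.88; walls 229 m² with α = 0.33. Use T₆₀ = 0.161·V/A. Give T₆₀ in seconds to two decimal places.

A = Σ Sᵢαᵢ = 84·0.41 + 81·0.46 + 165·0.88 + 229·0.33 = 292.47 m².
T₆₀ = 0.161 × 736 / 292.47 = 0.405 s.

0.41 s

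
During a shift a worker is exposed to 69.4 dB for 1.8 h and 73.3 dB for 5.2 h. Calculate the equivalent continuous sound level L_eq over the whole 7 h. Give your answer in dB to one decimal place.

The energy average is taken in the linear domain: L_eq = 10·log₁₀[(Σ tᵢ·10^(Lᵢ/10))/T], T = 7 h.
Σ tᵢ·10^(Lᵢ/10) = 1.8·10^(69.4/10) + 5.2·10^(73.3/10) = 1.269e+08.
L_eq = 10·log₁₀(1.269e+08/7) = 72.58 dB.

72.6 dB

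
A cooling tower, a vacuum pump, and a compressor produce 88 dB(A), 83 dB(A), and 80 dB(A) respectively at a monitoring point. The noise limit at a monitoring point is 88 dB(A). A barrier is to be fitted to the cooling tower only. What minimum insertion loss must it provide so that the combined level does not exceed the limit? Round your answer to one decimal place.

2.8 dB

Fixed contribution from the other sources: Σ 10^(L/10) = 10^(83/10) + 10^(80/10) = 2.995e+08 (84.76 dB(A)).
The limit corresponds to 10^(88/10) = 6.310e+08; subtracting the fixed part leaves 3.314e+08 for the cooling tower, i.e. 85.20 dB(A).
Required insertion loss = 88 − 85.20 = 2.80 dB.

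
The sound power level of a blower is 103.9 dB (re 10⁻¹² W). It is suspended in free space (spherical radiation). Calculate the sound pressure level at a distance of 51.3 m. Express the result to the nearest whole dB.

59 dB

The power spreads over a sphere of area 4π·r², so L_p = L_w − 10·log₁₀(4π·r²).
4π·r² = 3.307e+04 m², 10·log₁₀ of that is 45.194 dB.
L_p = 103.9 − 45.194 = 58.71 dB.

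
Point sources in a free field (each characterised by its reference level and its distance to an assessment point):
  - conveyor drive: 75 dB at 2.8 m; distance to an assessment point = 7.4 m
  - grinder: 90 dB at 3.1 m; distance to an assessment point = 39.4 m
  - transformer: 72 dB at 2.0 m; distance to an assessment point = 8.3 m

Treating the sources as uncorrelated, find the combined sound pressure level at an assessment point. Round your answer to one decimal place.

Propagate each source to the receiver with L = L_ref − 20·log₁₀(r/r_ref), then add intensities.
conveyor drive: 75 − 20·log₁₀(7.4/2.8) = 75 − 8.44 = 66.56 dB.
grinder: 90 − 20·log₁₀(39.4/3.1) = 90 − 22.08 = 67.92 dB.
transformer: 72 − 20·log₁₀(8.3/2.0) = 72 − 12.36 = 59.64 dB.
Σ 10^(L/10) = 1.164e+07 → L_total = 10·log₁₀(1.164e+07) = 70.66 dB.

70.7 dB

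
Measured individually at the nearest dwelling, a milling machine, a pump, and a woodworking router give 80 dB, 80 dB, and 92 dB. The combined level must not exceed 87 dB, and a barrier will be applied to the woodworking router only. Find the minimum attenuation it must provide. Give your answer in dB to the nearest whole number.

7 dB

Fixed contribution from the other sources: Σ 10^(L/10) = 10^(80/10) + 10^(80/10) = 2.000e+08 (83.01 dB).
The limit corresponds to 10^(87/10) = 5.012e+08; subtracting the fixed part leaves 3.012e+08 for the woodworking router, i.e. 84.79 dB.
Required insertion loss = 92 − 84.79 = 7.21 dB.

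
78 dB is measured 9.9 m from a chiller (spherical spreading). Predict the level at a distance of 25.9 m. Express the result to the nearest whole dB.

Spherical spreading from a point source gives a 20·log₁₀(r₂/r₁) drop.
L₂ = 78 − 20·log₁₀(25.9/9.9) = 78 − 8.353 = 69.65 dB.

70 dB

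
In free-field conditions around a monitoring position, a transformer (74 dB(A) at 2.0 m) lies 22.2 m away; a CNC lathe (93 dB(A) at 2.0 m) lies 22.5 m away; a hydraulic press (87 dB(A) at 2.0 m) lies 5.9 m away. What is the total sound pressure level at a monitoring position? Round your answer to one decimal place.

Propagate each source to the receiver with L = L_ref − 20·log₁₀(r/r_ref), then add intensities.
transformer: 74 − 20·log₁₀(22.2/2.0) = 74 − 20.91 = 53.09 dB(A).
CNC lathe: 93 − 20·log₁₀(22.5/2.0) = 93 − 21.02 = 71.98 dB(A).
hydraulic press: 87 − 20·log₁₀(5.9/2.0) = 87 − 9.40 = 77.60 dB(A).
Σ 10^(L/10) = 7.356e+07 → L_total = 10·log₁₀(7.356e+07) = 78.67 dB(A).

78.7 dB(A)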